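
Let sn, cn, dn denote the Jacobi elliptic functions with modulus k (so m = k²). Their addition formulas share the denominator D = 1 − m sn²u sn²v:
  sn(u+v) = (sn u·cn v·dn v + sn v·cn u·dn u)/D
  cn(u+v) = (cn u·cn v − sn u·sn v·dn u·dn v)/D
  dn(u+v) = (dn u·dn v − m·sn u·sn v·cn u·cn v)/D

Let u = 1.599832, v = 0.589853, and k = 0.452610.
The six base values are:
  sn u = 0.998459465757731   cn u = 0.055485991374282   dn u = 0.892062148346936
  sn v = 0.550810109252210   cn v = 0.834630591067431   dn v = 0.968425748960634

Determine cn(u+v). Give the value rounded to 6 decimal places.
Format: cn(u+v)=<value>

m = k² = 0.2048558121
D = 1 − m·sn²u·sn²v = 0.9380397769887597
cn(u+v) = (cn u·cn v − sn u·sn v·dn u·dn v)/D = -0.428799267243926/0.9380397769887597 = -0.4571226911298285

cn(u+v)=-0.457123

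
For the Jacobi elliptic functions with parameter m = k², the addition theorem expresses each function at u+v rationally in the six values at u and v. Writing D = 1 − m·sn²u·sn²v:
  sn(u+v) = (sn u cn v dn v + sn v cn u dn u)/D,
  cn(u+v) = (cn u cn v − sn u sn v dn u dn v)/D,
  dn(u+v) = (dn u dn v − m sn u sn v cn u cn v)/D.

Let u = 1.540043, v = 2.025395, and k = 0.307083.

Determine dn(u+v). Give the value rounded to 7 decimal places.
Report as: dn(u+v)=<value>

dn(u+v)=0.9945942

sn u = 0.9977886176027585, cn u = 0.06646709398172991, dn u = 0.9519015897384947
sn v = 0.9224451827377753, cn v = -0.3861280679306703, dn v = 0.9590410179514149
m = k² = 0.094299968889
D = 1 − m·sn²u·sn²v = 0.9201141658095027
dn(u+v) = (dn u·dn v − m·sn u·sn v·cn u·cn v)/D = 0.9151402260967824/0.9201141658095027 = 0.9945942146121136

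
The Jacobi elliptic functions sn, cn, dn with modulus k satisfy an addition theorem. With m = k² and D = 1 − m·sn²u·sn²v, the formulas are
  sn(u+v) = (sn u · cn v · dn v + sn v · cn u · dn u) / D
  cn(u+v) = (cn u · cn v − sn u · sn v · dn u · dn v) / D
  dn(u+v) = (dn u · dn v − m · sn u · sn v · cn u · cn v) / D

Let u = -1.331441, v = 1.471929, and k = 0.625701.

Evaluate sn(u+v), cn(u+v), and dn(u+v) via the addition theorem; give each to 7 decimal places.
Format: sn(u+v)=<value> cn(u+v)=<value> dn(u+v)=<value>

sn(u+v)=0.1398480 cn(u+v)=0.9901730 dn(u+v)=0.9961643

sn u = -0.9401714051862041, cn u = 0.3407018181198896, dn u = 0.8086673553381241
sn v = 0.9724733371622879, cn v = 0.2330141809170486, dn v = 0.7935710956684867
m = k² = 0.391501741401
D = 1 − m·sn²u·sn²v = 0.6727322728693731
sn(u+v) = (sn u·cn v·dn v + sn v·cn u·dn u)/D = 0.09408023034306662/0.6727322728693731 = 0.1398479516105132
cn(u+v) = (cn u·cn v − sn u·sn v·dn u·dn v)/D = 0.6661213262001061/0.6727322728693731 = 0.9901729901539143
dn(u+v) = (dn u·dn v − m·sn u·sn v·cn u·cn v)/D = 0.6701518439226563/0.6727322728693731 = 0.9961642557510871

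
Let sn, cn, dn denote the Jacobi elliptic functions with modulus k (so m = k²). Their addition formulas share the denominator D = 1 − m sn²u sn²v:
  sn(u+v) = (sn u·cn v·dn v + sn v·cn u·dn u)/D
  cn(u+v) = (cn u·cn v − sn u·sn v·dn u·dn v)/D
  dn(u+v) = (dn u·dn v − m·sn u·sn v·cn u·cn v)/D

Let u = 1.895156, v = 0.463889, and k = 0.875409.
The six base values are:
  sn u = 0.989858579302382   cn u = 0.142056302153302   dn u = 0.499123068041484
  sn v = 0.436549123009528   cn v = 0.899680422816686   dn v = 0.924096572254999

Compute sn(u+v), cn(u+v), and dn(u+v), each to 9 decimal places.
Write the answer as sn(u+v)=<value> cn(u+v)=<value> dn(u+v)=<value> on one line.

m = k² = 0.766340917281
D = 1 − m·sn²u·sn²v = 0.8569016725258711
sn(u+v) = (sn u·cn v·dn v + sn v·cn u·dn u)/D = 0.8539129974390889/0.8569016725258711 = 0.9965122310031529
cn(u+v) = (cn u·cn v − sn u·sn v·dn u·dn v)/D = -0.07150572831756756/0.8569016725258711 = -0.0834468301442237
dn(u+v) = (dn u·dn v − m·sn u·sn v·cn u·cn v)/D = 0.4189148561415514/0.8569016725258711 = 0.4888715585146717

sn(u+v)=0.996512231 cn(u+v)=-0.083446830 dn(u+v)=0.488871559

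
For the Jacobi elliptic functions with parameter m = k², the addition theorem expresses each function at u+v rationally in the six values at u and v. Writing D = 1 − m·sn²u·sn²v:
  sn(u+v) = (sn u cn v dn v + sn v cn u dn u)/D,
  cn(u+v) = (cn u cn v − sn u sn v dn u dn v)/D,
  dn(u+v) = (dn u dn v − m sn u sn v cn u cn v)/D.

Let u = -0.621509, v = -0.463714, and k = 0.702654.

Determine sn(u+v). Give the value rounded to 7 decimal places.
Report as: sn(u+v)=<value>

sn u = -0.5674009020372862, cn u = 0.8234416897189952, dn u = 0.9170872717560301
sn v = -0.4402606856523177, cn v = 0.8978699954163471, dn v = 0.950947948619881
m = k² = 0.493722643716
D = 1 − m·sn²u·sn²v = 0.9691906241108239
sn(u+v) = (sn u·cn v·dn v + sn v·cn u·dn u)/D = -0.8169333018102367/0.9691906241108239 = -0.8429026050058269

sn(u+v)=-0.8429026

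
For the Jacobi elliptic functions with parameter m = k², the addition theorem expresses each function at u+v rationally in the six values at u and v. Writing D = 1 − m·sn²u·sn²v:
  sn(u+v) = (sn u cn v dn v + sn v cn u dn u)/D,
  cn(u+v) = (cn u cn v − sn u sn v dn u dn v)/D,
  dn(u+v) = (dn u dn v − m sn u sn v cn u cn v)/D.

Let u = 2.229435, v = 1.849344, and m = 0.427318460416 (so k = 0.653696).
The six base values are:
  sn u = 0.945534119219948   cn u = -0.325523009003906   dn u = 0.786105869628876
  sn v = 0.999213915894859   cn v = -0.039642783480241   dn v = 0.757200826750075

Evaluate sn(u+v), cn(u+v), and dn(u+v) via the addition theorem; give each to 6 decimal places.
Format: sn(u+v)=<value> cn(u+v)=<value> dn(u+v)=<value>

m = k² = 0.427318460416
D = 1 − m·sn²u·sn²v = 0.6185628295028748
sn(u+v) = (sn u·cn v·dn v + sn v·cn u·dn u)/D = -0.2840770088663421/0.6185628295028748 = -0.4592532808585484
cn(u+v) = (cn u·cn v − sn u·sn v·dn u·dn v)/D = -0.5494726809188558/0.6185628295028748 = -0.8883053664256787
dn(u+v) = (dn u·dn v − m·sn u·sn v·cn u·cn v)/D = 0.5900300690752458/0.6185628295028748 = 0.9538724943259844

sn(u+v)=-0.459253 cn(u+v)=-0.888305 dn(u+v)=0.953872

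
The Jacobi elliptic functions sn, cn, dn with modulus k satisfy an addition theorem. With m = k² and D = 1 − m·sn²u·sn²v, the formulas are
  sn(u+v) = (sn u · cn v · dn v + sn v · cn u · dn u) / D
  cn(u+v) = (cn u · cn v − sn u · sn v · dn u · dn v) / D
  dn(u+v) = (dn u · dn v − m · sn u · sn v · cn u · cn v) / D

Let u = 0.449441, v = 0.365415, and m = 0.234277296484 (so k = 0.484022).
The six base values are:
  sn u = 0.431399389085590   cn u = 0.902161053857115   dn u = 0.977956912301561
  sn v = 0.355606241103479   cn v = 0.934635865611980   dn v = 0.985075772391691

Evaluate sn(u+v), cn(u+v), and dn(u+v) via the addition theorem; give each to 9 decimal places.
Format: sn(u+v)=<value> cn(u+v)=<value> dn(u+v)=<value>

m = k² = 0.234277296484
D = 1 − m·sn²u·sn²v = 0.9944864920617197
sn(u+v) = (sn u·cn v·dn v + sn v·cn u·dn u)/D = 0.7109262407145533/0.9944864920617197 = 0.7148676692839704
cn(u+v) = (cn u·cn v − sn u·sn v·dn u·dn v)/D = 0.695404388220766/0.9944864920617197 = 0.6992597624720758
dn(u+v) = (dn u·dn v − m·sn u·sn v·cn u·cn v)/D = 0.9330572655319274/0.9944864920617197 = 0.938230205216322

sn(u+v)=0.714867669 cn(u+v)=0.699259762 dn(u+v)=0.938230205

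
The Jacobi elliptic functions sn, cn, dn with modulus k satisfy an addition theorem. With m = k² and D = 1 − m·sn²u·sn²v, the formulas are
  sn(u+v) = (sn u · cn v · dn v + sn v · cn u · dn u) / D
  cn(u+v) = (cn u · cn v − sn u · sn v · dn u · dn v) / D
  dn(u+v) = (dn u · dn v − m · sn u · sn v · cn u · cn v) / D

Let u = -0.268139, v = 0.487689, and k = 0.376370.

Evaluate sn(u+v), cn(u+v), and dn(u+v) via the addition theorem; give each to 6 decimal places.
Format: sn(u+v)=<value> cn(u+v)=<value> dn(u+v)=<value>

sn u = -0.2645049569150019, cn u = 0.9643843257578345, dn u = 0.9950323878787844
sn v = 0.466280391693971, cn v = 0.8846369856171044, dn v = 0.9844805092812844
m = k² = 0.1416543769
D = 1 − m·sn²u·sn²v = 0.9978452745865212
sn(u+v) = (sn u·cn v·dn v + sn v·cn u·dn u)/D = 0.2170802489574382/0.9978452745865212 = 0.217549007332214
cn(u+v) = (cn u·cn v − sn u·sn v·dn u·dn v)/D = 0.9739462806167631/0.9978452745865212 = 0.9760493990617321
dn(u+v) = (dn u·dn v − m·sn u·sn v·cn u·cn v)/D = 0.9944947936531369/0.9978452745865212 = 0.9966422841108581

sn(u+v)=0.217549 cn(u+v)=0.976049 dn(u+v)=0.996642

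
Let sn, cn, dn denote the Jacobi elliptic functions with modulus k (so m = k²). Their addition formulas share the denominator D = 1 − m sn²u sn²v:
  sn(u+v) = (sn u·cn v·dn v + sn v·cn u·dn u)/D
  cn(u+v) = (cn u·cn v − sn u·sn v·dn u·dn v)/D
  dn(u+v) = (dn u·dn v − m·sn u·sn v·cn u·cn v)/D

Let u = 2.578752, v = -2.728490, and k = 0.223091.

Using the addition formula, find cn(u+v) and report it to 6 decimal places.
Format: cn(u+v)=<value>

sn u = 0.5657750171112552, cn u = -0.8245596582496375, dn u = 0.9920023612305279
sn v = -0.4372907814252037, cn v = -0.8993201723972029, dn v = 0.9952300726712657
m = k² = 0.049769594281
D = 1 − m·sn²u·sn²v = 0.9969535624672069
cn(u+v) = (cn u·cn v − sn u·sn v·dn u·dn v)/D = 0.9858019709804437/0.9969535624672069 = 0.9888143320746397

cn(u+v)=0.988814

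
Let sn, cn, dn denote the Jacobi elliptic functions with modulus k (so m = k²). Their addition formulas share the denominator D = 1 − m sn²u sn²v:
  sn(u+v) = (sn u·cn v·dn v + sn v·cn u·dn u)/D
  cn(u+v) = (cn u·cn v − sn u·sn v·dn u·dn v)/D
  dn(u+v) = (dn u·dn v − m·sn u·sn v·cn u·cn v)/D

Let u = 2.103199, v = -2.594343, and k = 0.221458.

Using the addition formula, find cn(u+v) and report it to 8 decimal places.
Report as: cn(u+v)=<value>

cn(u+v)=0.88222850

sn u = 0.8771569020456445, cn u = -0.4802038829431596, dn u = 0.9809513807804199
sn v = -0.5524724632516224, cn v = -0.833531149597113, dn v = 0.9924870844881879
m = k² = 0.049043645764
D = 1 − m·sn²u·sn²v = 0.9884824902141118
cn(u+v) = (cn u·cn v − sn u·sn v·dn u·dn v)/D = 0.8720674276211339/0.9884824902141118 = 0.8822285030382667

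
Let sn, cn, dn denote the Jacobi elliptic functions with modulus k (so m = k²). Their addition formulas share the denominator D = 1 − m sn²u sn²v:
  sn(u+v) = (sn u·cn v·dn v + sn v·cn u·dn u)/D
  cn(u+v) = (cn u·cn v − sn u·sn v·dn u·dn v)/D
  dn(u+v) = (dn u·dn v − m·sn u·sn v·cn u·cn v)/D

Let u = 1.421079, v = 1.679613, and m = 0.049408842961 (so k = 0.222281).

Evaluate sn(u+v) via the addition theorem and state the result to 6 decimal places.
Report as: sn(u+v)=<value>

sn u = 0.9863406000479428, cn u = 0.1647186106578857, dn u = 0.9756698871393974
sn v = 0.9962492685940049, cn v = -0.08652973376770728, dn v = 0.975172344026501
m = k² = 0.049408842961
D = 1 − m·sn²u·sn²v = 0.9522916347966466
sn(u+v) = (sn u·cn v·dn v + sn v·cn u·dn u)/D = 0.07687940054937523/0.9522916347966466 = 0.08073094180417971

sn(u+v)=0.080731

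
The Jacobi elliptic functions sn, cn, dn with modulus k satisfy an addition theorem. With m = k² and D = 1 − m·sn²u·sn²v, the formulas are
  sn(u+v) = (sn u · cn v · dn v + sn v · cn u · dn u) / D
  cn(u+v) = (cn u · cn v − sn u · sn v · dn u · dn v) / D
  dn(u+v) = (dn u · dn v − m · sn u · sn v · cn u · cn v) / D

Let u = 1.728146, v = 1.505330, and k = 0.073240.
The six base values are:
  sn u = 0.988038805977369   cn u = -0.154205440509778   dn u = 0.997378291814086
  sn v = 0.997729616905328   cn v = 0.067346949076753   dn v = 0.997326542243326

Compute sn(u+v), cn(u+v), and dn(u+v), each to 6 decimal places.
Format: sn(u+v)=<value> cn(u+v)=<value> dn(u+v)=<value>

sn(u+v)=-0.087545 cn(u+v)=-0.996161 dn(u+v)=0.999979

m = k² = 0.0053640976
D = 1 − m·sn²u·sn²v = 0.9947872079069791
sn(u+v) = (sn u·cn v·dn v + sn v·cn u·dn u)/D = -0.08708846776078997/0.9947872079069791 = -0.08754482070997184
cn(u+v) = (cn u·cn v − sn u·sn v·dn u·dn v)/D = -0.9909678036134379/0.9947872079069791 = -0.9961605816166683
dn(u+v) = (dn u·dn v − m·sn u·sn v·cn u·cn v)/D = 0.9947667593697521/0.9947872079069791 = 0.9999794443102359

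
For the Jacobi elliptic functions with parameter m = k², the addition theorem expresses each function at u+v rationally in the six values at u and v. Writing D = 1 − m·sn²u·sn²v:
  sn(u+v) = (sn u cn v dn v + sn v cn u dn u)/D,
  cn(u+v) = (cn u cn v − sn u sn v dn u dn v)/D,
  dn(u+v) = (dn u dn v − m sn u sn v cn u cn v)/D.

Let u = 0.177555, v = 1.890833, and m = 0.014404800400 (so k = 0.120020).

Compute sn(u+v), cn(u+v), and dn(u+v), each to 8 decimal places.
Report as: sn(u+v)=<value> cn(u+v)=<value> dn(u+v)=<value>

sn u = 0.1766103989518492, cn u = 0.9842808374554839, dn u = 0.9997753230172001
sn v = 0.9516803898671403, cn v = -0.3070902726273301, dn v = 0.9934554022052635
m = k² = 0.0144048004
D = 1 − m·sn²u·sn²v = 0.9995930678257674
sn(u+v) = (sn u·cn v·dn v + sn v·cn u·dn u)/D = 0.8826299244263842/0.9995930678257674 = 0.8829892411581127
cn(u+v) = (cn u·cn v − sn u·sn v·dn u·dn v)/D = -0.4692022141384293/0.9995930678257674 = -0.4693932253441887
dn(u+v) = (dn u·dn v − m·sn u·sn v·cn u·cn v)/D = 0.9939640079804782/0.9995930678257674 = 0.9943686485766322

sn(u+v)=0.88298924 cn(u+v)=-0.46939323 dn(u+v)=0.99436865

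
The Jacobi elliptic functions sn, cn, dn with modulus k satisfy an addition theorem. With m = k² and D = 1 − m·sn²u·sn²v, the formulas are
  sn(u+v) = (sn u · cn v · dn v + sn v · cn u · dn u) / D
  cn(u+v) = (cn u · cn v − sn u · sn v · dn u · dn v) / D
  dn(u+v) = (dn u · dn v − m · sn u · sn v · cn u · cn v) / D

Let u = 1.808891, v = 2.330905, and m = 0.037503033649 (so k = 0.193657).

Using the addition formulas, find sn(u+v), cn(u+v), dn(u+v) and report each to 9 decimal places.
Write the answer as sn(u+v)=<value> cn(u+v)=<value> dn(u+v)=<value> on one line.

sn(u+v)=-0.821145112 cn(u+v)=-0.570719463 dn(u+v)=0.987275281

sn u = 0.9761383884025869, cn u = -0.2171493649237789, dn u = 0.9819701516084768
sn v = 0.7430113826047896, cn v = -0.6692787799711859, dn v = 0.9895937820263825
m = k² = 0.037503033649
D = 1 − m·sn²u·sn²v = 0.9802721335786449
sn(u+v) = (sn u·cn v·dn v + sn v·cn u·dn u)/D = -0.8049456707301131/0.9802721335786449 = -0.8211451118084183
cn(u+v) = (cn u·cn v − sn u·sn v·dn u·dn v)/D = -0.5594603855892542/0.9802721335786449 = -0.5707194629177634
dn(u+v) = (dn u·dn v − m·sn u·sn v·cn u·cn v)/D = 0.9677984463589316/0.9802721335786449 = 0.9872752812281055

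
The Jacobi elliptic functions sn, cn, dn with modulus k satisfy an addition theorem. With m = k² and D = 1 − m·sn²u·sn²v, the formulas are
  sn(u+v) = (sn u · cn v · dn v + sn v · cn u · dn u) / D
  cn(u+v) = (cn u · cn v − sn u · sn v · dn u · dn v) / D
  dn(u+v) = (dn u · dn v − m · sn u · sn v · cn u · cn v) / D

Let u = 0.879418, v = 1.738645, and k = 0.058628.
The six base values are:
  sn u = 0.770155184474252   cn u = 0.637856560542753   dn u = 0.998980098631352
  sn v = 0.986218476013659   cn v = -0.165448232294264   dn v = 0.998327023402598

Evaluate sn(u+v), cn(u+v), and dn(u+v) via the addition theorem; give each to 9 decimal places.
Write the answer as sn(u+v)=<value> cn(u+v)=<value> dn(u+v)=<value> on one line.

m = k² = 0.003437242384
D = 1 − m·sn²u·sn²v = 0.9980170447481676
sn(u+v) = (sn u·cn v·dn v + sn v·cn u·dn u)/D = 0.5012166980319437/0.9980170447481676 = 0.5022125630714224
cn(u+v) = (cn u·cn v − sn u·sn v·dn u·dn v)/D = -0.863029456752098/0.9980170447481676 = -0.8647442058165135
dn(u+v) = (dn u·dn v − m·sn u·sn v·cn u·cn v)/D = 0.997584344222325/0.9980170447481676 = 0.9995664397435699

sn(u+v)=0.502212563 cn(u+v)=-0.864744206 dn(u+v)=0.999566440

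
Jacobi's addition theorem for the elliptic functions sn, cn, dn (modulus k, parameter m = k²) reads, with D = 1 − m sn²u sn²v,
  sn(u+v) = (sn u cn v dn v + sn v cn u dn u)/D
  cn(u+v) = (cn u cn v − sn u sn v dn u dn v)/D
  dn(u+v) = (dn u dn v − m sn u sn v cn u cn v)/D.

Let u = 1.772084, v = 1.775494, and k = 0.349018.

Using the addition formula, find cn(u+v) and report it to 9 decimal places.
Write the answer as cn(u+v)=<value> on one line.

sn u = 0.9901450648702445, cn u = -0.1400455301432335, dn u = 0.9383898628620186
sn v = 0.9896918492022592, cn v = -0.1432132801894173, dn v = 0.9384481004265026
m = k² = 0.121813564324
D = 1 − m·sn²u·sn²v = 0.8830249357146529
cn(u+v) = (cn u·cn v − sn u·sn v·dn u·dn v)/D = -0.8429070422755675/0.8830249357146529 = -0.9545676550950205

cn(u+v)=-0.954567655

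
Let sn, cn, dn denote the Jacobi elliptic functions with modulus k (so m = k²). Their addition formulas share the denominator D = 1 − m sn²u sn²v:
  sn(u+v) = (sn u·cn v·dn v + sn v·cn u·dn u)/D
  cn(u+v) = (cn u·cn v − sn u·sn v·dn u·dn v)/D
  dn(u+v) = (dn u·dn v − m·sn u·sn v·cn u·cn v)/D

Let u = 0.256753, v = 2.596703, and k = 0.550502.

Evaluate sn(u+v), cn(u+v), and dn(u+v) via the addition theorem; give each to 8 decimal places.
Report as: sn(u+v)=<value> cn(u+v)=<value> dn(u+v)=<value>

sn(u+v)=0.53863676 cn(u+v)=-0.84253810 dn(u+v)=0.95502645

sn u = 0.2531259753031947, cn u = 0.967433326191943, dn u = 0.990243703926105
sn v = 0.7237654169814421, cn v = -0.6900461007655063, dn v = 0.9171968714241298
m = k² = 0.303052452004
D = 1 − m·sn²u·sn²v = 0.9898284559176641
sn(u+v) = (sn u·cn v·dn v + sn v·cn u·dn u)/D = 0.533157990746474/0.9898284559176641 = 0.5386367582776617
cn(u+v) = (cn u·cn v − sn u·sn v·dn u·dn v)/D = -0.8339681822752772/0.9898284559176641 = -0.8425380956562925
dn(u+v) = (dn u·dn v − m·sn u·sn v·cn u·cn v)/D = 0.9453123594947171/0.9898284559176641 = 0.95502645316286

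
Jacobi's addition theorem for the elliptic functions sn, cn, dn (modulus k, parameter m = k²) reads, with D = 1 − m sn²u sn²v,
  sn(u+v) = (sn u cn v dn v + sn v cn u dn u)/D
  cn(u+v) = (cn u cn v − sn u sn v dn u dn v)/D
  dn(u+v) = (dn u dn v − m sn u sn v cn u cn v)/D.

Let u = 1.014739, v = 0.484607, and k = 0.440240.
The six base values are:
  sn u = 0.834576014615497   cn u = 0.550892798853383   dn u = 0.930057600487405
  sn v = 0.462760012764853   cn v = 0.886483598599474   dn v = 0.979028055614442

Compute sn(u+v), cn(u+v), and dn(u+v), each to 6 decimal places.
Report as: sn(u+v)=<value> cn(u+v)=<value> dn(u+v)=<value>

sn(u+v)=0.990043 cn(u+v)=0.140764 dn(u+v)=0.900016

m = k² = 0.1938112576
D = 1 − m·sn²u·sn²v = 0.971091707085507
sn(u+v) = (sn u·cn v·dn v + sn v·cn u·dn u)/D = 0.9614227701102151/0.971091707085507 = 0.9900432297951438
cn(u+v) = (cn u·cn v − sn u·sn v·dn u·dn v)/D = 0.1366944061907608/0.971091707085507 = 0.1407636428087883
dn(u+v) = (dn u·dn v − m·sn u·sn v·cn u·cn v)/D = 0.8739981798718553/0.971091707085507 = 0.900016109183906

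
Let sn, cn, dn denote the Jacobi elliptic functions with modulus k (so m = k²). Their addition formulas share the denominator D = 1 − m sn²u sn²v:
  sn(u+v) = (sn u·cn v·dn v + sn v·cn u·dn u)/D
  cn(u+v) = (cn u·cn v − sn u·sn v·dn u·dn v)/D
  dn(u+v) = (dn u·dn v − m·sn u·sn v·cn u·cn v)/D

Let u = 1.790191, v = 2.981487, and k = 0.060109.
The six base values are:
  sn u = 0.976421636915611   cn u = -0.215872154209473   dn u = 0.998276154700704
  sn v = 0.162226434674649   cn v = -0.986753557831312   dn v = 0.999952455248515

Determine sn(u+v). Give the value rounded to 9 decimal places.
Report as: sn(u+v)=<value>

m = k² = 0.003613091881
D = 1 − m·sn²u·sn²v = 0.9999093438978631
sn(u+v) = (sn u·cn v·dn v + sn v·cn u·dn u)/D = -0.9984015159626939/0.9999093438978631 = -0.9984920353586343

sn(u+v)=-0.998492035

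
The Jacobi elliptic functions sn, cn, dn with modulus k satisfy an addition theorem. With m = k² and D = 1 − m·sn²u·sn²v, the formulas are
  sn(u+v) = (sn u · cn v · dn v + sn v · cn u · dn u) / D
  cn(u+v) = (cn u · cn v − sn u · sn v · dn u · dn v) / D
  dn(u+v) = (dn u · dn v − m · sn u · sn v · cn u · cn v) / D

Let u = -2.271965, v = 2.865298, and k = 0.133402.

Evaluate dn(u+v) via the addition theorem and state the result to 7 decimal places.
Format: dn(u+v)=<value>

dn(u+v)=0.9972192

sn u = -0.7720095038221557, cn u = -0.6356109863810324, dn u = 0.9946826387395043
sn v = 0.2862798441671016, cn v = -0.9581460487961426, dn v = 0.9992704842523042
m = k² = 0.017796093604
D = 1 − m·sn²u·sn²v = 0.9991307363498915
dn(u+v) = (dn u·dn v − m·sn u·sn v·cn u·cn v)/D = 0.9963523092278195/0.9991307363498915 = 0.9972191555909666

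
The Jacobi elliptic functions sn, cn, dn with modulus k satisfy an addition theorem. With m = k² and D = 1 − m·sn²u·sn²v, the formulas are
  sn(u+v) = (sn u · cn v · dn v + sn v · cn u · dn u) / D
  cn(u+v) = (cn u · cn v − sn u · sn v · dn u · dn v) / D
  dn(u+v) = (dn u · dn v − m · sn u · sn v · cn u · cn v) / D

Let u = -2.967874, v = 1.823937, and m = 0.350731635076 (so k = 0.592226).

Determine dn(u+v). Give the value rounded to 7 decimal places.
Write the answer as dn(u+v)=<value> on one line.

sn u = -0.4915977866729572, cn u = -0.8708223792130343, dn u = 0.9566813746394323
sn v = 0.9979669175202623, cn v = -0.06373406887298203, dn v = 0.8066554703750778
m = k² = 0.350731635076
D = 1 − m·sn²u·sn²v = 0.915583553410945
dn(u+v) = (dn u·dn v − m·sn u·sn v·cn u·cn v)/D = 0.7812622391610919/0.915583553410945 = 0.8532943129554391

dn(u+v)=0.8532943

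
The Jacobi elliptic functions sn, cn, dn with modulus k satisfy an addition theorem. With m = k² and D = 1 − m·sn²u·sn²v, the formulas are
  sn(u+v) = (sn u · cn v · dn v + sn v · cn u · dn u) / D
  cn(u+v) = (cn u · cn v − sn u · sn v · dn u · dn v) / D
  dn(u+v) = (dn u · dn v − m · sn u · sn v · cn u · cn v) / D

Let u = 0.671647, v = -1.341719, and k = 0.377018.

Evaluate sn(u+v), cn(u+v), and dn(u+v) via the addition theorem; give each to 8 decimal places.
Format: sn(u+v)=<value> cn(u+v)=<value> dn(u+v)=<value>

sn(u+v)=-0.61593416 cn(u+v)=0.78779763 dn(u+v)=0.97266370

sn u = 0.6171402370774972, cn u = 0.7868531805743245, dn u = 0.9725550294733919
sn v = -0.9640393141838169, cn v = 0.2657596671957502, dn v = 0.9316097368551116
m = k² = 0.142142572324
D = 1 − m·sn²u·sn²v = 0.9496868641016801
sn(u+v) = (sn u·cn v·dn v + sn v·cn u·dn u)/D = -0.5849445853998785/0.9496868641016801 = -0.615934164734588
cn(u+v) = (cn u·cn v − sn u·sn v·dn u·dn v)/D = 0.7481610601058086/0.9496868641016801 = 0.787797629288579
dn(u+v) = (dn u·dn v − m·sn u·sn v·cn u·cn v)/D = 0.9237259406461239/0.9496868641016801 = 0.9726637016506352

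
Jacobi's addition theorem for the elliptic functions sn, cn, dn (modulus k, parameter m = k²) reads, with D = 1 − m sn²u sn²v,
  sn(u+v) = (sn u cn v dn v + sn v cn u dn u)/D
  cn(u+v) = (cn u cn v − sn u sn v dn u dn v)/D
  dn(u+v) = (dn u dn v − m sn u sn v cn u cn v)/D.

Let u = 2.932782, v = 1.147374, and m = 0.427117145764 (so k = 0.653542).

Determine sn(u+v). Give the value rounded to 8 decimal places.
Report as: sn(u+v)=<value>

sn(u+v)=-0.46067150

sn u = 0.5989008258249829, cn u = -0.8008232019779107, dn u = 0.9202177366539465
sn v = 0.8748291339559774, cn v = 0.4844316116665329, dn v = 0.8204365529914358
m = k² = 0.427117145764
D = 1 − m·sn²u·sn²v = 0.882752577318488
sn(u+v) = (sn u·cn v·dn v + sn v·cn u·dn u)/D = -0.4066589542193094/0.882752577318488 = -0.4606715003366012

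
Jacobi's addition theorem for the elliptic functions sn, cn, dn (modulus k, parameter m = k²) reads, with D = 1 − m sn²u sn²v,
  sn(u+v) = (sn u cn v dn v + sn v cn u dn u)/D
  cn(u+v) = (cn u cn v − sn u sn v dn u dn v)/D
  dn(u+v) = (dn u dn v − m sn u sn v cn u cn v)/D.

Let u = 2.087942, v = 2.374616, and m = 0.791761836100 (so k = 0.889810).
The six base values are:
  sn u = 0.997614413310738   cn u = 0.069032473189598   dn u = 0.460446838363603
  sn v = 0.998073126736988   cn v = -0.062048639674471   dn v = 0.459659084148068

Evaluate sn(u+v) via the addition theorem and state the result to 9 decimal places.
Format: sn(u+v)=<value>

m = k² = 0.7917618361
D = 1 − m·sn²u·sn²v = 0.2150450740326015
sn(u+v) = (sn u·cn v·dn v + sn v·cn u·dn u)/D = 0.003271355806694313/0.2150450740326015 = 0.01521241917031015

sn(u+v)=0.015212419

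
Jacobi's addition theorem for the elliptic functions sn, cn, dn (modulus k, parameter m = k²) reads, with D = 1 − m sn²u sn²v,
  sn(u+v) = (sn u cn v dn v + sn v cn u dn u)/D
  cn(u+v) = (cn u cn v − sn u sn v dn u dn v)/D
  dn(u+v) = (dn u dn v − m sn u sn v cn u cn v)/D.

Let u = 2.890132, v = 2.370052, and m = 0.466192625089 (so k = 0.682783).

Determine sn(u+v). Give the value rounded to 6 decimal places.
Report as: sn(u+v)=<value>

sn(u+v)=-0.987114

sn u = 0.6685854166788396, cn u = -0.7436353545955049, dn u = 0.8897240500641856
sn v = 0.9186845100584258, cn v = -0.3949921150842257, dn v = 0.7788081762004842
m = k² = 0.466192625089
D = 1 − m·sn²u·sn²v = 0.8241218108668273
sn(u+v) = (sn u·cn v·dn v + sn v·cn u·dn u)/D = -0.813501781733522/0.8241218108668273 = -0.9871135201213338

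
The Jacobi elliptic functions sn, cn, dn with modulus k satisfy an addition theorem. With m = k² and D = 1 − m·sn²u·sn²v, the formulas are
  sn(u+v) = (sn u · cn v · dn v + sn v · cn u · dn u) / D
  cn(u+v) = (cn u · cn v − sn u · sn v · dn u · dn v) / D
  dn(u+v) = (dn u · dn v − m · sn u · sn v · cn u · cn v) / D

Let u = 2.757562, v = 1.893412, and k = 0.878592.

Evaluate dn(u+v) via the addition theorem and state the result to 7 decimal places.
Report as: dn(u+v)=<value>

dn(u+v)=0.9754506

sn u = 0.9615799699092458, cn u = -0.2745249742178914, dn u = 0.5350246169836999
sn v = 0.9892036407942027, cn v = 0.1465474566121637, dn v = 0.494625167665229
m = k² = 0.771923902464
D = 1 − m·sn²u·sn²v = 0.3015799190707228
dn(u+v) = (dn u·dn v − m·sn u·sn v·cn u·cn v)/D = 0.294176318289975/0.3015799190707228 = 0.975450617522675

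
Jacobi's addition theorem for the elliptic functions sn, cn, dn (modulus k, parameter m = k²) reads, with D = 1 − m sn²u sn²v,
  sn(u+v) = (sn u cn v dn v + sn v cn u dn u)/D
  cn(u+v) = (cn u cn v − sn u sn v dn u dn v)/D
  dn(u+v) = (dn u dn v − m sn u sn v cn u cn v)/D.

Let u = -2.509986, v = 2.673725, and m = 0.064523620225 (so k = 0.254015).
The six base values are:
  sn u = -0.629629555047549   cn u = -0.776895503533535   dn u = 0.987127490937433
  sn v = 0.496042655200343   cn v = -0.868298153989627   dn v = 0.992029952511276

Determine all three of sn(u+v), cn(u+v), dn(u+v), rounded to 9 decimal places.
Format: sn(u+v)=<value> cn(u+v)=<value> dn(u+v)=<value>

m = k² = 0.064523620225
D = 1 − m·sn²u·sn²v = 0.9937059964298949
sn(u+v) = (sn u·cn v·dn v + sn v·cn u·dn u)/D = 0.1619363191440548/0.9937059964298949 = 0.162962002570022
cn(u+v) = (cn u·cn v − sn u·sn v·dn u·dn v)/D = 0.9804224782627156/0.9937059964298949 = 0.9866323457693692
dn(u+v) = (dn u·dn v − m·sn u·sn v·cn u·cn v)/D = 0.9928542594357744/0.9937059964298949 = 0.999142868215367

sn(u+v)=0.162962003 cn(u+v)=0.986632346 dn(u+v)=0.999142868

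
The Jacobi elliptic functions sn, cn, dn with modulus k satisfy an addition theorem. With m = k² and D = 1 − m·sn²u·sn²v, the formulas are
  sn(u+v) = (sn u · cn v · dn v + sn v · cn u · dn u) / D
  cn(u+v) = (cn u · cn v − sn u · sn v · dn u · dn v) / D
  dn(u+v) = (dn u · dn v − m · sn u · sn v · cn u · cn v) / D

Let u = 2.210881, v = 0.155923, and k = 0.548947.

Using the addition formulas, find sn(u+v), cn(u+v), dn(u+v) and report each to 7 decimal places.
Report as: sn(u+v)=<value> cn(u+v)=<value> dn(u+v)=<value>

sn(u+v)=0.8493155 cn(u+v)=-0.5278856 dn(u+v)=0.8846640

sn u = 0.9131998585426668, cn u = -0.4075119855386505, dn u = 0.8652745180638467
sn v = 0.1551048662292794, cn v = 0.9878980111691679, dn v = 0.9963686263087845
m = k² = 0.301342808809
D = 1 − m·sn²u·sn²v = 0.9939543451407853
sn(u+v) = (sn u·cn v·dn v + sn v·cn u·dn u)/D = 0.8441808002929156/0.9939543451407853 = 0.8493154684819497
cn(u+v) = (cn u·cn v − sn u·sn v·dn u·dn v)/D = -0.5246942125095911/0.9939543451407853 = -0.5278856268144515
dn(u+v) = (dn u·dn v − m·sn u·sn v·cn u·cn v)/D = 0.8793156044541727/0.9939543451407853 = 0.8846639775286912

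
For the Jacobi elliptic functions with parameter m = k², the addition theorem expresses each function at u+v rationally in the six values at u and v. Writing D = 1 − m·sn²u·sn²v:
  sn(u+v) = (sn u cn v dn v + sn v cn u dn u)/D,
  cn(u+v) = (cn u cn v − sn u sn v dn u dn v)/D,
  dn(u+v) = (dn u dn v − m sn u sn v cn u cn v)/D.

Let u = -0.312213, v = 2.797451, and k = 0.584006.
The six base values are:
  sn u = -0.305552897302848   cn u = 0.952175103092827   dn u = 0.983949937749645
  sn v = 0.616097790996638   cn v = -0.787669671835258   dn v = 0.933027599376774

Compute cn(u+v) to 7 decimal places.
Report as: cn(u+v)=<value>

m = k² = 0.341063008036
D = 1 − m·sn²u·sn²v = 0.9879133280861339
cn(u+v) = (cn u·cn v − sn u·sn v·dn u·dn v)/D = -0.5771756506352544/0.9879133280861339 = -0.5842371331839465

cn(u+v)=-0.5842371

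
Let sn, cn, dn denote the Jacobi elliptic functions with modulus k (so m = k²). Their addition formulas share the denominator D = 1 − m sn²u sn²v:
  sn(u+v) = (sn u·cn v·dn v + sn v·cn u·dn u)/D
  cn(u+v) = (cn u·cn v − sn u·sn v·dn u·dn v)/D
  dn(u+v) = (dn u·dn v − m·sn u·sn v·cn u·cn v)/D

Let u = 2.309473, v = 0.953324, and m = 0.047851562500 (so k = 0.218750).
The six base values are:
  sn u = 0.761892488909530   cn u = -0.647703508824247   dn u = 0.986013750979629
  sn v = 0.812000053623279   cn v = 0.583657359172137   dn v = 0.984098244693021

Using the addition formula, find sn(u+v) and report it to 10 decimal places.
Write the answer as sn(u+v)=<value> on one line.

m = k² = 0.0478515625
D = 1 − m·sn²u·sn²v = 0.981685476516046
sn(u+v) = (sn u·cn v·dn v + sn v·cn u·dn u)/D = -0.08096652266826569/0.981685476516046 = -0.08247705054740337

sn(u+v)=-0.0824770505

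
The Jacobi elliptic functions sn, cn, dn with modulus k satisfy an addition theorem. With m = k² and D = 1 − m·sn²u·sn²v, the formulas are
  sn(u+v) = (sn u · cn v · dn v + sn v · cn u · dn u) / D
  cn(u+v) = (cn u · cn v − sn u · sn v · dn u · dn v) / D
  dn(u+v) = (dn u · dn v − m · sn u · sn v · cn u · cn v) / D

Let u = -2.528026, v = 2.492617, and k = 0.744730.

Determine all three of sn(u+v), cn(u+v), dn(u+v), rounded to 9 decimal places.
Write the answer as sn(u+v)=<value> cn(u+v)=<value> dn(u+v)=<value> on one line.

sn(u+v)=-0.035397501 cn(u+v)=0.999373312 dn(u+v)=0.999652473

sn u = -0.9083184821185569, cn u = -0.4182792548547451, dn u = 0.7364867007113263
sn v = 0.918865065038892, cn v = -0.394571910114079, dn v = 0.7291946094471289
m = k² = 0.5546227729
D = 1 − m·sn²u·sn²v = 0.6136530569308792
sn(u+v) = (sn u·cn v·dn v + sn v·cn u·dn u)/D = -0.02172178476401095/0.6136530569308792 = -0.03539750111023671
cn(u+v) = (cn u·cn v − sn u·sn v·dn u·dn v)/D = 0.6132684879783722/0.6136530569308792 = 0.9993733120887063
dn(u+v) = (dn u·dn v − m·sn u·sn v·cn u·cn v)/D = 0.61343979600847/0.6136530569308792 = 0.9996524731360815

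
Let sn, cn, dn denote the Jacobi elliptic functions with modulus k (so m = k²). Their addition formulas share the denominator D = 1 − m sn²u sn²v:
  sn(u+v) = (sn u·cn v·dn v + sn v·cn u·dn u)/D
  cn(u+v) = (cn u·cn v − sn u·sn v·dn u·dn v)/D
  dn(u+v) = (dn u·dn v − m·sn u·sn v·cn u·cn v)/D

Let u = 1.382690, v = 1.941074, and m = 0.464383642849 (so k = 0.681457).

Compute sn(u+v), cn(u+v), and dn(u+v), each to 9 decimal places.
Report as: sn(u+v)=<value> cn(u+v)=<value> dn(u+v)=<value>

sn u = 0.9465130231504648, cn u = 0.3226656117508771, dn u = 0.7641758805453109
sn v = 0.9963877739290515, cn v = -0.08491998566126417, dn v = 0.7341425033290113
m = k² = 0.464383642849
D = 1 − m·sn²u·sn²v = 0.5869649744680771
sn(u+v) = (sn u·cn v·dn v + sn v·cn u·dn u)/D = 0.1866737871359682/0.5869649744680771 = 0.3180322425629175
cn(u+v) = (cn u·cn v − sn u·sn v·dn u·dn v)/D = -0.5564896930300018/0.5869649744680771 = -0.9480798978411058
dn(u+v) = (dn u·dn v − m·sn u·sn v·cn u·cn v)/D = 0.5730143599506051/0.5869649744680771 = 0.9762326286502625

sn(u+v)=0.318032243 cn(u+v)=-0.948079898 dn(u+v)=0.976232629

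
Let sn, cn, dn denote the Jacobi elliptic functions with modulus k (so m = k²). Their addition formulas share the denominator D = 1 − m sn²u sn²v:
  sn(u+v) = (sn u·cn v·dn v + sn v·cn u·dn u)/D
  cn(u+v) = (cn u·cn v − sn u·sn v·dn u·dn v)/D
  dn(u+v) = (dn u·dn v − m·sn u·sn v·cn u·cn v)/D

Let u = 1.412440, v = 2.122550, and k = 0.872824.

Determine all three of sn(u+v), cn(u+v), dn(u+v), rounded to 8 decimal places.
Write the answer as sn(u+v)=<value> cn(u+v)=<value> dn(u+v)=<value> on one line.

sn(u+v)=0.68951064 cn(u+v)=-0.72427555 dn(u+v)=0.79863068

sn u = 0.9205377669095674, cn u = 0.3906535801616914, dn u = 0.5953486771344183
sn v = 0.9996302521868217, cn v = 0.02719115504922933, dn v = 0.488611834398026
m = k² = 0.761821734976
D = 1 − m·sn²u·sn²v = 0.3549173478705005
sn(u+v) = (sn u·cn v·dn v + sn v·cn u·dn u)/D = 0.2447192892997423/0.3549173478705005 = 0.6895106445713484
cn(u+v) = (cn u·cn v − sn u·sn v·dn u·dn v)/D = -0.2570579570137033/0.3549173478705005 = -0.7242755490991006
dn(u+v) = (dn u·dn v − m·sn u·sn v·cn u·cn v)/D = 0.2834478812556357/0.3549173478705005 = 0.7986306754412522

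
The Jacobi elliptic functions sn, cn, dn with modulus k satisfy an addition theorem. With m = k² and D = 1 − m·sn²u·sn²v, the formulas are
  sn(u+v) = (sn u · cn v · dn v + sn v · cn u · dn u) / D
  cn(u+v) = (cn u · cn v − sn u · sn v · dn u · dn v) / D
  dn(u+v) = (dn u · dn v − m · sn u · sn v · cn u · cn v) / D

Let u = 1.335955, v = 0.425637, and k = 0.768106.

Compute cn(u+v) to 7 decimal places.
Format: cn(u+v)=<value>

cn(u+v)=0.1136347

sn u = 0.9212179358406151, cn u = 0.3890469312121049, dn u = 0.7066202039509326
sn v = 0.4062604407427255, cn v = 0.9137573278981277, dn v = 0.950065325207698
m = k² = 0.589986827236
D = 1 − m·sn²u·sn²v = 0.9173626930218917
cn(u+v) = (cn u·cn v − sn u·sn v·dn u·dn v)/D = 0.1042442711203705/0.9173626930218917 = 0.1136347400143106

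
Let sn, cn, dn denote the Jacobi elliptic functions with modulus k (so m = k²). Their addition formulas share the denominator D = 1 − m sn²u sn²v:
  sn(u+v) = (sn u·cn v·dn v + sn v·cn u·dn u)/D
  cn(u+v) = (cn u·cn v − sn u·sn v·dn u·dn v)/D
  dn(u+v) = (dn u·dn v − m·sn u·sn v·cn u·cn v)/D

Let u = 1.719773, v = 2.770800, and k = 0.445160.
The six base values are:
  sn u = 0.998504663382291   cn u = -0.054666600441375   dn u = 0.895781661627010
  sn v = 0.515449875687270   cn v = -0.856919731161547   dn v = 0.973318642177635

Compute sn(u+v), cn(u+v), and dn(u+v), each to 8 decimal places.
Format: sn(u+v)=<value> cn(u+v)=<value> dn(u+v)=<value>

sn(u+v)=-0.90558743 cn(u+v)=-0.42415965 dn(u+v)=0.91514215

m = k² = 0.1981674256
D = 1 − m·sn²u·sn²v = 0.9475065228821734
sn(u+v) = (sn u·cn v·dn v + sn v·cn u·dn u)/D = -0.858049994064129/0.9475065228821734 = -0.9055874269383064
cn(u+v) = (cn u·cn v − sn u·sn v·dn u·dn v)/D = -0.40189403900881/0.9475065228821734 = -0.4241596541059245
dn(u+v) = (dn u·dn v − m·sn u·sn v·cn u·cn v)/D = 0.8671031570482114/0.9475065228821734 = 0.9151421505897533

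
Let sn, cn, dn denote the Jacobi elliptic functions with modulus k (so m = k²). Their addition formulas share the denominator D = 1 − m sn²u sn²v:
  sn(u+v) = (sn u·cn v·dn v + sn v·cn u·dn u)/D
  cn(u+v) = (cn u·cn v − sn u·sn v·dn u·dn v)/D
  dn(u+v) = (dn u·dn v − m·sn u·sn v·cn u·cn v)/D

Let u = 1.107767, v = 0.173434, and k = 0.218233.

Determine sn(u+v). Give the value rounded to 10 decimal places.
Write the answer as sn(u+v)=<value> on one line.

sn u = 0.8909071437960682, cn u = 0.4541854919888259, dn u = 0.9809173194855444
sn v = 0.1725253027776024, cn v = 0.9850050862312827, dn v = 0.9992909604840271
m = k² = 0.047625642289
D = 1 − m·sn²u·sn²v = 0.9988748476672002
sn(u+v) = (sn u·cn v·dn v + sn v·cn u·dn u)/D = 0.9537890512429471/0.9988748476672002 = 0.9548634180452659

sn(u+v)=0.9548634180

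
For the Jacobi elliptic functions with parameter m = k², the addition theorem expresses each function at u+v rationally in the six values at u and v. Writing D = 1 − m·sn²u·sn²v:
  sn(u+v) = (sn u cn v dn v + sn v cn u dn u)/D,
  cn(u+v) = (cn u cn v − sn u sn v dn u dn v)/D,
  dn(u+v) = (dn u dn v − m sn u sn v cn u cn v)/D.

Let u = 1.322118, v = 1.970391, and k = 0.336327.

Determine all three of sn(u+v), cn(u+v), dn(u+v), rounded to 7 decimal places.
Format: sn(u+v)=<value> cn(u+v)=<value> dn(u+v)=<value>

sn(u+v)=-0.0559038 cn(u+v)=-0.9984362 dn(u+v)=0.9998232

sn u = 0.9612294906695118, cn u = 0.275749644183326, dn u = 0.9463008174025019
sn v = 0.9452777392862302, cn v = -0.3262667552937531, dn v = 0.9481167285233415
m = k² = 0.113115850929
D = 1 − m·sn²u·sn²v = 0.9066108330773928
sn(u+v) = (sn u·cn v·dn v + sn v·cn u·dn u)/D = -0.05068296797188338/0.9066108330773928 = -0.05590377494149889
cn(u+v) = (cn u·cn v − sn u·sn v·dn u·dn v)/D = -0.9051930398599214/0.9066108330773928 = -0.9984361611777141
dn(u+v) = (dn u·dn v − m·sn u·sn v·cn u·cn v)/D = 0.9064505694263094/0.9066108330773928 = 0.9998232277342866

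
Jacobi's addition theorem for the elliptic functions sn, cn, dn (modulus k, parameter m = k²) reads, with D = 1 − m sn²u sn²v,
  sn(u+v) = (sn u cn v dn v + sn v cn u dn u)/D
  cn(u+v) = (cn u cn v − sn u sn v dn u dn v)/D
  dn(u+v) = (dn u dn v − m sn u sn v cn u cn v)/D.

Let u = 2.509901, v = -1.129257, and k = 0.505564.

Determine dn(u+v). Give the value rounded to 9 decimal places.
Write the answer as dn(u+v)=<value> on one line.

dn(u+v)=0.873033877

sn u = 0.7472137324162343, cn u = -0.6645838081751617, dn u = 0.9259017689439023
sn v = -0.8828371767320709, cn v = 0.4696791664314548, dn v = 0.8948680971075603
m = k² = 0.255594958096
D = 1 − m·sn²u·sn²v = 0.8887747991273819
dn(u+v) = (dn u·dn v − m·sn u·sn v·cn u·cn v)/D = 0.7759305087139161/0.8887747991273819 = 0.8730338770583294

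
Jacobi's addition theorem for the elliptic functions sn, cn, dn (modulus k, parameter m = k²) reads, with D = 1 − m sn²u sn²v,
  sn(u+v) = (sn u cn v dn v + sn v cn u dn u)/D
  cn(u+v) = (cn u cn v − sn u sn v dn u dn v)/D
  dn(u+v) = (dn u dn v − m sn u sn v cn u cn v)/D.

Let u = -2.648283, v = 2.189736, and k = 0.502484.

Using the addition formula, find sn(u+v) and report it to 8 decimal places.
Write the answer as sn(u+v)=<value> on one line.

sn u = -0.6529657156387038, cn u = -0.7573874663608022, dn u = 0.9446413203098837
sn v = 0.9051637853289565, cn v = -0.425062962076155, dn v = 0.890578115864603
m = k² = 0.252490170256
D = 1 − m·sn²u·sn²v = 0.9117977684578496
sn(u+v) = (sn u·cn v·dn v + sn v·cn u·dn u)/D = -0.400426697200093/0.9117977684578496 = -0.4391617429348905

sn(u+v)=-0.43916174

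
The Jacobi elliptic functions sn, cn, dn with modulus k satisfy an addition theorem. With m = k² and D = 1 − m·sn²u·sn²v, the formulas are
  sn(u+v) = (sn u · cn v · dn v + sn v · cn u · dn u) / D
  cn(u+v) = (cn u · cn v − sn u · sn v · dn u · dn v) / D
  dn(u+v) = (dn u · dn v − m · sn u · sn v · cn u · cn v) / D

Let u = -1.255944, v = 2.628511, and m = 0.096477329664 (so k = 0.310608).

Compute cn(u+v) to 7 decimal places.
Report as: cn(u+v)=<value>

cn(u+v)=0.2248000

sn u = -0.9434011890928212, cn u = 0.3316537296914526, dn u = 0.9561038733761988
sn v = 0.5564767700635035, cn v = -0.8308631682652028, dn v = 0.9849488377900026
m = k² = 0.096477329664
D = 1 − m·sn²u·sn²v = 0.9734103762402785
cn(u+v) = (cn u·cn v − sn u·sn v·dn u·dn v)/D = 0.2188226287661695/0.9734103762402785 = 0.22479997553689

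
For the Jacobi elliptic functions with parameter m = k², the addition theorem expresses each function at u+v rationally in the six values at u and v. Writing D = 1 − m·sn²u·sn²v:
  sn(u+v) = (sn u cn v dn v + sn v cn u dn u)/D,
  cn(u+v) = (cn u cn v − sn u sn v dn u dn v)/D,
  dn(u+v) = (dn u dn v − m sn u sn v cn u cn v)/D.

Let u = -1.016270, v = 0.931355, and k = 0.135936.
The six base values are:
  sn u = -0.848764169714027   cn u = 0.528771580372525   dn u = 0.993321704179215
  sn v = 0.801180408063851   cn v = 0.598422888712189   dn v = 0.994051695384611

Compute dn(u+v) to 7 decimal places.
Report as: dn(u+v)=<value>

m = k² = 0.018478596096
D = 1 − m·sn²u·sn²v = 0.991455164835064
dn(u+v) = (dn u·dn v − m·sn u·sn v·cn u·cn v)/D = 0.9913892729373404/0.991455164835064 = 0.999933540214363

dn(u+v)=0.9999335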